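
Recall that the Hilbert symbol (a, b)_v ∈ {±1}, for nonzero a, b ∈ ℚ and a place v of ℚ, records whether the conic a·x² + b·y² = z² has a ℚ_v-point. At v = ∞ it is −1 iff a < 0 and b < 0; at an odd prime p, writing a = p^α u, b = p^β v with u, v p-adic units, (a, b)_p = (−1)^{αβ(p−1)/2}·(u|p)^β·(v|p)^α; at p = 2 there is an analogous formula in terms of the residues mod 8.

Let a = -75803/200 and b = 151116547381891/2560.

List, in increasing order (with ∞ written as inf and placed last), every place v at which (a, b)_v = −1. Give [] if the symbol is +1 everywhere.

[2, 13]

Mod squares: a ≡ -3094, b ≡ 910. Check v ∈ {∞, 2, 5, 7, 13, 17}.
v=2: v_2(a)=-3, v_2(b)=-9; units ≡ 5, 7 (mod 8); ε·ε+αω+βω = 0·1+-3·0+-9·1 ≡ 1  ⇒  (a,b)_2 = -1.
v=5: a=5^-2·(≡4), b=5^-1·(≡3) mod 5; (4|5)=+1, (3|5)=-1; (−1)^{-2·-1·2}·(+1)^-1·(-1)^-2 = +1.
v=∞: -3094 < 0 and 910 > 0  ⇒  (a,b)_∞ = +1.
v=7: a=7^3·(≡6), b=7^7·(≡2) mod 7; (6|7)=-1, (2|7)=+1; (−1)^{3·7·3}·(-1)^7·(+1)^3 = +1.
v=17: a=17^1·(≡14), b=17^4·(≡15) mod 17; (14|17)=-1, (15|17)=+1; (−1)^{1·4·8}·(-1)^4·(+1)^1 = +1.
v=13: a=13^1·(≡9), b=13^3·(≡11) mod 13; (9|13)=+1, (11|13)=-1; (−1)^{1·3·6}·(+1)^3·(-1)^1 = -1.
|Ram(-3094, 910)| = 2, even; anisotropic at {2, 13}.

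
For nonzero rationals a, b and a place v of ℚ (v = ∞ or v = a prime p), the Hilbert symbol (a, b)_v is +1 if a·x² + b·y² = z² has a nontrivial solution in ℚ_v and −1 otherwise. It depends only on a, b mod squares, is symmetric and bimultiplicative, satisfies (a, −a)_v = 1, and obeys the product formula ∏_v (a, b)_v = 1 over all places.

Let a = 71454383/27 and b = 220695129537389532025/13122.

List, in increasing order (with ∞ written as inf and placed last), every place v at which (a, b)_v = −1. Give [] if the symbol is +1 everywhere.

[2, 3, 7, 13]

Mod squares: a ≡ 4389, b ≡ 3458. Check v ∈ {∞, 2, 3, 5, 7, 11, 13, 17, 19}.
v=19: a=19^1·(≡18), b=19^3·(≡5) mod 19; (18|19)=-1, (5|19)=+1; (−1)^{1·3·9}·(-1)^3·(+1)^1 = +1.
v=2: v_2(a)=0, v_2(b)=-1; units ≡ 5, 1 (mod 8); ε·ε+αω+βω = 0·0+0·0+-1·1 ≡ 1  ⇒  (a,b)_2 = -1.
v=11: a=11^1·(≡9), b=11^2·(≡5) mod 11; (9|11)=+1, (5|11)=+1; (−1)^{1·2·5}·(+1)^2·(+1)^1 = +1.
v=7: a=7^1·(≡2), b=7^3·(≡1) mod 7; (2|7)=+1, (1|7)=+1; (−1)^{1·3·3}·(+1)^3·(+1)^1 = -1.
v=17: a=17^2·(≡5), b=17^4·(≡3) mod 17; (5|17)=-1, (3|17)=-1; (−1)^{2·4·8}·(-1)^4·(-1)^2 = +1.
v=∞: 4389 > 0 and 3458 > 0  ⇒  (a,b)_∞ = +1.
v=13: a=13^2·(≡8), b=13^5·(≡11) mod 13; (8|13)=-1, (11|13)=-1; (−1)^{2·5·6}·(-1)^5·(-1)^2 = -1.
v=5: a=5^0·(≡4), b=5^2·(≡3) mod 5; (4|5)=+1, (3|5)=-1; (−1)^{0·2·2}·(+1)^2·(-1)^0 = +1.
v=3: a=3^-3·(≡2), b=3^-8·(≡2) mod 3; (2|3)=-1, (2|3)=-1; (−1)^{-3·-8·1}·(-1)^-8·(-1)^-3 = -1.
Ram(4389, 3458) = {2, 3, 7, 13}; no ℚ_2-point on the conic.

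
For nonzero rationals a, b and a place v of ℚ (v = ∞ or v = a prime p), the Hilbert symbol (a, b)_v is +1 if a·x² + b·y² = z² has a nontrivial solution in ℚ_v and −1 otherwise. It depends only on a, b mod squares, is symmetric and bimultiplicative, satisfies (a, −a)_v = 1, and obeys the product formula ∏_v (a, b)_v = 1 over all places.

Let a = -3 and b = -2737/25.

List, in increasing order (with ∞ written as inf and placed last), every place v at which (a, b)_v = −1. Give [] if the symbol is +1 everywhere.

[3, 17, 23, inf]

Mod squares: a ≡ -3, b ≡ -2737. Check v ∈ {∞, 2, 3, 5, 7, 17, 23}.
v=∞: -3 < 0 and -2737 < 0  ⇒  (a,b)_∞ = -1.
v=17: a=17^0·(≡14), b=17^1·(≡16) mod 17; (14|17)=-1, (16|17)=+1; (−1)^{0·1·8}·(-1)^1·(+1)^0 = -1.
v=7: a=7^0·(≡4), b=7^1·(≡2) mod 7; (4|7)=+1, (2|7)=+1; (−1)^{0·1·3}·(+1)^1·(+1)^0 = +1.
v=3: a=3^1·(≡2), b=3^0·(≡2) mod 3; (2|3)=-1, (2|3)=-1; (−1)^{1·0·1}·(-1)^0·(-1)^1 = -1.
v=23: a=23^0·(≡20), b=23^1·(≡21) mod 23; (20|23)=-1, (21|23)=-1; (−1)^{0·1·11}·(-1)^1·(-1)^0 = -1.
v=5: a=5^0·(≡2), b=5^-2·(≡3) mod 5; (2|5)=-1, (3|5)=-1; (−1)^{0·-2·2}·(-1)^-2·(-1)^0 = +1.
v=2: v_2(a)=0, v_2(b)=0; units ≡ 5, 7 (mod 8); ε·ε+αω+βω = 0·1+0·0+0·1 ≡ 0  ⇒  (a,b)_2 = +1.
|Ram(-3, -2737)| = 4, even; anisotropic at {3, 17, 23, ∞}.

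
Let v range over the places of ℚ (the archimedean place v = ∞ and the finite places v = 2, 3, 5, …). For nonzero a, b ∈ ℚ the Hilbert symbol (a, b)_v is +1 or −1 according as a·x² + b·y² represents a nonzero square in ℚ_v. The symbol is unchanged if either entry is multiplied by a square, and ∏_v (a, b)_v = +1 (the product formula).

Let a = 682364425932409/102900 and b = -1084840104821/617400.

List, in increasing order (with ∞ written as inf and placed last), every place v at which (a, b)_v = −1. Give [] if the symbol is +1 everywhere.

[2, 3, 31, 43]

(a, b) ≡ (1035741, -317254) mod (ℚ^×)²; places V = {2, 3, 5, 7, 11, 17, 31, 37, 43, ∞}.
(a,b)_31: α=1, u≡6; β=1, v≡24 (mod 31); (6|31)=-1, (24|31)=-1; sign (−1)^1·-1^1·-1^1 = -1.
(a,b)_17: α=4, u≡13; β=3, v≡4 (mod 17); (13|17)=+1, (4|17)=+1; sign (−1)^0·+1^3·+1^4 = +1.
(a,b)_43: α=1, u≡22; β=1, v≡28 (mod 43); (22|43)=-1, (28|43)=-1; sign (−1)^1·-1^1·-1^1 = -1.
(a,b)_7: α=-3, u≡4; β=-3, v≡3 (mod 7); (4|7)=+1, (3|7)=-1; sign (−1)^1·+1^-3·-1^-3 = +1.
(a,b)_2: α=-2, β=-3; u≡5, v≡5 (mod 8); ε(u)ε(v)=0·0, αω(v)=-2·1, βω(u)=-3·1; sum ≡ 1  ⇒  -1.
(a,b)_5: α=-2, u≡4; β=-2, v≡4 (mod 5); (4|5)=+1, (4|5)=+1; sign (−1)^0·+1^-2·+1^-2 = +1.
(a,b)_11: α=2, u≡5; β=2, v≡6 (mod 11); (5|11)=+1, (6|11)=-1; sign (−1)^0·+1^2·-1^2 = +1.
(a,b)_∞: sgn(1035741)=+, sgn(-317254)=−, so +1.
(a,b)_37: α=3, u≡3; β=2, v≡25 (mod 37); (3|37)=+1, (25|37)=+1; sign (−1)^0·+1^2·+1^3 = +1.
(a,b)_3: α=-1, u≡1; β=-2, v≡2 (mod 3); (1|3)=+1, (2|3)=-1; sign (−1)^0·+1^-2·-1^-1 = -1.
|Ram(1035741, -317254)| = 4, even; anisotropic at {2, 3, 31, 43}.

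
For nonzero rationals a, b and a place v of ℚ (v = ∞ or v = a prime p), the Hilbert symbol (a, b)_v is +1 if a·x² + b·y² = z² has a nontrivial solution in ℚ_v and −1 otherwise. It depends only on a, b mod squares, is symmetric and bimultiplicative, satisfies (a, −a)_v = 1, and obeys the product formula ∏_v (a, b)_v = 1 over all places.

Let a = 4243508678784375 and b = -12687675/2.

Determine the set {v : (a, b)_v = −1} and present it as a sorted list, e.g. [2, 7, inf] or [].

Mod squares: a ≡ 55, b ≡ -6006. Check v ∈ {∞, 2, 3, 5, 7, 11, 13}.
v=3: a=3^6·(≡1), b=3^1·(≡2) mod 3; (1|3)=+1, (2|3)=-1; (−1)^{6·1·1}·(+1)^1·(-1)^6 = +1.
v=11: a=11^3·(≡9), b=11^1·(≡1) mod 11; (9|11)=+1, (1|11)=+1; (−1)^{3·1·5}·(+1)^1·(+1)^3 = -1.
v=∞: 55 > 0 and -6006 < 0  ⇒  (a,b)_∞ = +1.
v=13: a=13^4·(≡3), b=13^3·(≡5) mod 13; (3|13)=+1, (5|13)=-1; (−1)^{4·3·6}·(+1)^3·(-1)^4 = +1.
v=5: a=5^5·(≡1), b=5^2·(≡4) mod 5; (1|5)=+1, (4|5)=+1; (−1)^{5·2·2}·(+1)^2·(+1)^5 = +1.
v=2: v_2(a)=0, v_2(b)=-1; units ≡ 7, 5 (mod 8); ε·ε+αω+βω = 1·0+0·1+-1·0 ≡ 0  ⇒  (a,b)_2 = +1.
v=7: a=7^2·(≡3), b=7^1·(≡3) mod 7; (3|7)=-1, (3|7)=-1; (−1)^{2·1·3}·(-1)^1·(-1)^2 = -1.
Ram(55, -6006) = {7, 11}; no ℚ_7-point on the conic.

[7, 11]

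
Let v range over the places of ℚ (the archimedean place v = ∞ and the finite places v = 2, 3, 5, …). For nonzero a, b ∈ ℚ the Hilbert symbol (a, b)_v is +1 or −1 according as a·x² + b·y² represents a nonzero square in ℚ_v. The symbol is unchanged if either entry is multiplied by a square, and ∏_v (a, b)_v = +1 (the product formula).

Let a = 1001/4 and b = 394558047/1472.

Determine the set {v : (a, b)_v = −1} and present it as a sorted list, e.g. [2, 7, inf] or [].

[13, 19, 37, 41]

(a, b) ≡ (1001, 662929) mod (ℚ^×)²; places V = {2, 3, 7, 11, 13, 19, 23, 37, 41, ∞}.
(a,b)_13: α=1, u≡3; β=2, v≡2 (mod 13); (3|13)=+1, (2|13)=-1; sign (−1)^0·+1^2·-1^1 = -1.
(a,b)_19: α=0, u≡8; β=1, v≡16 (mod 19); (8|19)=-1, (16|19)=+1; sign (−1)^0·-1^1·+1^0 = -1.
(a,b)_7: α=1, u≡6; β=0, v≡1 (mod 7); (6|7)=-1, (1|7)=+1; sign (−1)^0·-1^0·+1^1 = +1.
(a,b)_3: α=0, u≡2; β=4, v≡1 (mod 3); (2|3)=-1, (1|3)=+1; sign (−1)^0·-1^4·+1^0 = +1.
(a,b)_37: α=0, u≡19; β=1, v≡28 (mod 37); (19|37)=-1, (28|37)=+1; sign (−1)^0·-1^1·+1^0 = -1.
(a,b)_∞: sgn(1001)=+, sgn(662929)=+, so +1.
(a,b)_2: α=-2, β=-6; u≡1, v≡1 (mod 8); ε(u)ε(v)=0·0, αω(v)=-2·0, βω(u)=-6·0; sum ≡ 0  ⇒  +1.
(a,b)_41: α=0, u≡35; β=1, v≡28 (mod 41); (35|41)=-1, (28|41)=-1; sign (−1)^0·-1^1·-1^0 = -1.
(a,b)_11: α=1, u≡9; β=0, v≡9 (mod 11); (9|11)=+1, (9|11)=+1; sign (−1)^0·+1^0·+1^1 = +1.
(a,b)_23: α=0, u≡3; β=-1, v≡6 (mod 23); (3|23)=+1, (6|23)=+1; sign (−1)^0·+1^-1·+1^0 = +1.
|Ram(1001, 662929)| = 4, even; anisotropic at {13, 19, 37, 41}.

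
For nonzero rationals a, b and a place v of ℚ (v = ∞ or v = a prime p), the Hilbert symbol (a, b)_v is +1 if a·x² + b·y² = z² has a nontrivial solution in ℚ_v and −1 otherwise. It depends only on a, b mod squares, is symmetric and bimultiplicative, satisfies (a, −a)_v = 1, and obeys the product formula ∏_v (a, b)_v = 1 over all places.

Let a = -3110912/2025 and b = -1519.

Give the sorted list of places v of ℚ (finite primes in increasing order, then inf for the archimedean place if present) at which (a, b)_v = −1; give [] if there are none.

[31, inf]

Mod squares: a ≡ -62, b ≡ -31. Check v ∈ {∞, 2, 3, 5, 7, 31}.
v=7: a=7^2·(≡1), b=7^2·(≡4) mod 7; (1|7)=+1, (4|7)=+1; (−1)^{2·2·3}·(+1)^2·(+1)^2 = +1.
v=3: a=3^-4·(≡1), b=3^0·(≡2) mod 3; (1|3)=+1, (2|3)=-1; (−1)^{-4·0·1}·(+1)^0·(-1)^-4 = +1.
v=5: a=5^-2·(≡3), b=5^0·(≡1) mod 5; (3|5)=-1, (1|5)=+1; (−1)^{-2·0·2}·(-1)^0·(+1)^-2 = +1.
v=∞: -62 < 0 and -31 < 0  ⇒  (a,b)_∞ = -1.
v=2: v_2(a)=11, v_2(b)=0; units ≡ 1, 1 (mod 8); ε·ε+αω+βω = 0·0+11·0+0·0 ≡ 0  ⇒  (a,b)_2 = +1.
v=31: a=31^1·(≡15), b=31^1·(≡13) mod 31; (15|31)=-1, (13|31)=-1; (−1)^{1·1·15}·(-1)^1·(-1)^1 = -1.
Ram(-62, -31) = {31, ∞}; no ℚ_31-point on the conic.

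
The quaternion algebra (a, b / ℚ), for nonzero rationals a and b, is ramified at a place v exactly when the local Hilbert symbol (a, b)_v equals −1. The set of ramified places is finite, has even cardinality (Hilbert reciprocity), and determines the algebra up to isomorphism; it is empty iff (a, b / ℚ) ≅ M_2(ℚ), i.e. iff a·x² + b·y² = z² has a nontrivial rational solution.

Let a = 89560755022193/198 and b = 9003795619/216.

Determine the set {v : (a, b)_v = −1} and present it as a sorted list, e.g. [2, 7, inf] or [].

Mod squares: a ≡ 8294, b ≡ 546. Check v ∈ {∞, 2, 3, 7, 11, 13, 29}.
v=2: v_2(a)=-1, v_2(b)=-3; units ≡ 3, 1 (mod 8); ε·ε+αω+βω = 1·0+-1·0+-3·1 ≡ 1  ⇒  (a,b)_2 = -1.
v=3: a=3^-2·(≡2), b=3^-3·(≡2) mod 3; (2|3)=-1, (2|3)=-1; (−1)^{-2·-3·1}·(-1)^-3·(-1)^-2 = -1.
v=11: a=11^-1·(≡10), b=11^0·(≡7) mod 11; (10|11)=-1, (7|11)=-1; (−1)^{-1·0·5}·(-1)^0·(-1)^-1 = -1.
v=∞: 8294 > 0 and 546 > 0  ⇒  (a,b)_∞ = +1.
v=13: a=13^1·(≡10), b=13^1·(≡10) mod 13; (10|13)=+1, (10|13)=+1; (−1)^{1·1·6}·(+1)^1·(+1)^1 = +1.
v=29: a=29^3·(≡13), b=29^2·(≡1) mod 29; (13|29)=+1, (1|29)=+1; (−1)^{3·2·14}·(+1)^2·(+1)^3 = +1.
v=7: a=7^10·(≡3), b=7^7·(≡1) mod 7; (3|7)=-1, (1|7)=+1; (−1)^{10·7·3}·(-1)^7·(+1)^10 = -1.
Ram(8294, 546) = {2, 3, 7, 11}; no ℚ_2-point on the conic.

[2, 3, 7, 11]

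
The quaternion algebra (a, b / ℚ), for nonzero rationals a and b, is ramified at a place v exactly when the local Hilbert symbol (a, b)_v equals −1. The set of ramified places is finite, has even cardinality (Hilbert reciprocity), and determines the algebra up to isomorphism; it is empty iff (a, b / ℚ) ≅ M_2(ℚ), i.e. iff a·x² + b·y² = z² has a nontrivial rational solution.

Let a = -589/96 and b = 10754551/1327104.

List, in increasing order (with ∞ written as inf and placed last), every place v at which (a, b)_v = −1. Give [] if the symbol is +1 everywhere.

[19, 31]

(a, b) ≡ (-3534, 31) mod (ℚ^×)²; places V = {2, 3, 19, 31, ∞}.
(a,b)_19: α=1, u≡7; β=2, v≡12 (mod 19); (7|19)=+1, (12|19)=-1; sign (−1)^0·+1^2·-1^1 = -1.
(a,b)_∞: sgn(-3534)=−, sgn(31)=+, so +1.
(a,b)_2: α=-5, β=-14; u≡1, v≡7 (mod 8); ε(u)ε(v)=0·1, αω(v)=-5·0, βω(u)=-14·0; sum ≡ 0  ⇒  +1.
(a,b)_3: α=-1, u≡1; β=-4, v≡1 (mod 3); (1|3)=+1, (1|3)=+1; sign (−1)^0·+1^-4·+1^-1 = +1.
(a,b)_31: α=1, u≡4; β=3, v≡7 (mod 31); (4|31)=+1, (7|31)=+1; sign (−1)^1·+1^3·+1^1 = -1.
(-3534, 31 / ℚ) ramifies at {19, 31}: a division algebra.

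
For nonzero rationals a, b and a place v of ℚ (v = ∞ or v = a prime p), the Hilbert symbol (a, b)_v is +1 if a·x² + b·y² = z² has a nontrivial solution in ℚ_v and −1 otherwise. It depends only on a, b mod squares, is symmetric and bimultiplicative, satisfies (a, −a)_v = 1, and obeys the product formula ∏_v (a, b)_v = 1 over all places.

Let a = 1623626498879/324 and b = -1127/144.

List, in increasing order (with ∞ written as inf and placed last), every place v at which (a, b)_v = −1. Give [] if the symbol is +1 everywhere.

(a, b) ≡ (676229279, -23) mod (ℚ^×)²; places V = {2, 3, 7, 11, 23, 29, 37, 47, 53, ∞}.
(a,b)_11: α=1, u≡7; β=0, v≡6 (mod 11); (7|11)=-1, (6|11)=-1; sign (−1)^0·-1^0·-1^1 = -1.
(a,b)_∞: sgn(676229279)=+, sgn(-23)=−, so +1.
(a,b)_7: α=4, u≡6; β=2, v≡3 (mod 7); (6|7)=-1, (3|7)=-1; sign (−1)^0·-1^2·-1^4 = +1.
(a,b)_2: α=-2, β=-4; u≡7, v≡1 (mod 8); ε(u)ε(v)=1·0, αω(v)=-2·0, βω(u)=-4·0; sum ≡ 0  ⇒  +1.
(a,b)_53: α=1, u≡5; β=0, v≡8 (mod 53); (5|53)=-1, (8|53)=-1; sign (−1)^0·-1^0·-1^1 = -1.
(a,b)_47: α=1, u≡5; β=0, v≡16 (mod 47); (5|47)=-1, (16|47)=+1; sign (−1)^0·-1^0·+1^1 = +1.
(a,b)_23: α=1, u≡11; β=1, v≡11 (mod 23); (11|23)=-1, (11|23)=-1; sign (−1)^1·-1^1·-1^1 = -1.
(a,b)_37: α=1, u≡34; β=0, v≡32 (mod 37); (34|37)=+1, (32|37)=-1; sign (−1)^0·+1^0·-1^1 = -1.
(a,b)_3: α=-4, u≡2; β=-2, v≡1 (mod 3); (2|3)=-1, (1|3)=+1; sign (−1)^0·-1^-2·+1^-4 = +1.
(a,b)_29: α=1, u≡19; β=0, v≡25 (mod 29); (19|29)=-1, (25|29)=+1; sign (−1)^0·-1^0·+1^1 = +1.
(676229279, -23 / ℚ) ramifies at {11, 23, 37, 53}: a division algebra.

[11, 23, 37, 53]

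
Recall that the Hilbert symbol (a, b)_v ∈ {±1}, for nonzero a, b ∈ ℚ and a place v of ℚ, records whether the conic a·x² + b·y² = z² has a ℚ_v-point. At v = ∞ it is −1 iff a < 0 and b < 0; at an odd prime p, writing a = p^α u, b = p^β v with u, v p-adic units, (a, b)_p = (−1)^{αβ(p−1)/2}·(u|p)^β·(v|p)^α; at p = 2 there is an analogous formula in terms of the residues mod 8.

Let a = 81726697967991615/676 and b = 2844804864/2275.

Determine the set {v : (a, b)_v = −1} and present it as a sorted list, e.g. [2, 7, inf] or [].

[3, 7, 13, 23]

(a, b) ≡ (3135, 69069) mod (ℚ^×)²; places V = {2, 3, 5, 7, 11, 13, 19, 23, 31, ∞}.
(a,b)_3: α=3, u≡1; β=1, v≡1 (mod 3); (1|3)=+1, (1|3)=+1; sign (−1)^1·+1^1·+1^3 = -1.
(a,b)_19: α=1, u≡15; β=0, v≡16 (mod 19); (15|19)=-1, (16|19)=+1; sign (−1)^0·-1^0·+1^1 = +1.
(a,b)_23: α=2, u≡22; β=1, v≡12 (mod 23); (22|23)=-1, (12|23)=+1; sign (−1)^0·-1^1·+1^2 = -1.
(a,b)_11: α=3, u≡10; β=5, v≡1 (mod 11); (10|11)=-1, (1|11)=+1; sign (−1)^1·-1^5·+1^3 = +1.
(a,b)_2: α=-2, β=8; u≡7, v≡5 (mod 8); ε(u)ε(v)=1·0, αω(v)=-2·1, βω(u)=8·0; sum ≡ 0  ⇒  +1.
(a,b)_∞: sgn(3135)=+, sgn(69069)=+, so +1.
(a,b)_13: α=-2, u≡8; β=-1, v≡3 (mod 13); (8|13)=-1, (3|13)=+1; sign (−1)^0·-1^-1·+1^-2 = -1.
(a,b)_31: α=4, u≡28; β=0, v≡28 (mod 31); (28|31)=+1, (28|31)=+1; sign (−1)^0·+1^0·+1^4 = +1.
(a,b)_5: α=1, u≡3; β=-2, v≡4 (mod 5); (3|5)=-1, (4|5)=+1; sign (−1)^0·-1^-2·+1^1 = +1.
(a,b)_7: α=2, u≡5; β=-1, v≡2 (mod 7); (5|7)=-1, (2|7)=+1; sign (−1)^0·-1^-1·+1^2 = -1.
(3135, 69069 / ℚ) ramifies at {3, 7, 13, 23}: a division algebra.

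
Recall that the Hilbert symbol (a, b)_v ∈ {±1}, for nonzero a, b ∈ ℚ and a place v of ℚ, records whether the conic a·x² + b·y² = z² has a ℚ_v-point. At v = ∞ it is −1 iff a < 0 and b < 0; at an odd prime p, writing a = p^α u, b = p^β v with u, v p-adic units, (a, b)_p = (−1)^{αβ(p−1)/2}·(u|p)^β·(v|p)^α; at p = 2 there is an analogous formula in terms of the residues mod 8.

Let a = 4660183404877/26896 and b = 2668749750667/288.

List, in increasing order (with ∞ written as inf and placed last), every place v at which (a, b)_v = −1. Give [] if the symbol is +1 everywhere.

[2, 7, 17, 19]

(a, b) ≡ (133, 646646) mod (ℚ^×)²; places V = {2, 3, 7, 11, 13, 17, 19, 41, ∞}.
(a,b)_13: α=2, u≡3; β=5, v≡3 (mod 13); (3|13)=+1, (3|13)=+1; sign (−1)^0·+1^5·+1^2 = +1.
(a,b)_11: α=4, u≡5; β=1, v≡2 (mod 11); (5|11)=+1, (2|11)=-1; sign (−1)^0·+1^1·-1^4 = +1.
(a,b)_19: α=1, u≡11; β=1, v≡7 (mod 19); (11|19)=+1, (7|19)=+1; sign (−1)^1·+1^1·+1^1 = -1.
(a,b)_41: α=-2, u≡36; β=0, v≡14 (mod 41); (36|41)=+1, (14|41)=-1; sign (−1)^0·+1^0·-1^-2 = +1.
(a,b)_17: α=2, u≡5; β=3, v≡4 (mod 17); (5|17)=-1, (4|17)=+1; sign (−1)^0·-1^3·+1^2 = -1.
(a,b)_∞: sgn(133)=+, sgn(646646)=+, so +1.
(a,b)_7: α=3, u≡6; β=1, v≡6 (mod 7); (6|7)=-1, (6|7)=-1; sign (−1)^1·-1^1·-1^3 = -1.
(a,b)_3: α=0, u≡1; β=-2, v≡2 (mod 3); (1|3)=+1, (2|3)=-1; sign (−1)^0·+1^-2·-1^0 = +1.
(a,b)_2: α=-4, β=-5; u≡5, v≡3 (mod 8); ε(u)ε(v)=0·1, αω(v)=-4·1, βω(u)=-5·1; sum ≡ 1  ⇒  -1.
Ram(133, 646646) = {2, 7, 17, 19}; no ℚ_2-point on the conic.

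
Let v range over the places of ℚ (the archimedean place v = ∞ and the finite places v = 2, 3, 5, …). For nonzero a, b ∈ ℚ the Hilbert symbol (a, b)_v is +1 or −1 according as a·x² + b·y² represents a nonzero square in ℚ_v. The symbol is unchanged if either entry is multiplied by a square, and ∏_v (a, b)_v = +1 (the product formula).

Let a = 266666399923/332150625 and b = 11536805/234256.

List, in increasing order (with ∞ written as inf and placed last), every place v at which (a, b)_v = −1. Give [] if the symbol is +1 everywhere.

[5, 23]

Mod squares: a ≡ 7843, b ≡ 5. Check v ∈ {∞, 2, 3, 5, 7, 11, 17, 23, 31}.
v=5: a=5^-4·(≡3), b=5^1·(≡1) mod 5; (3|5)=-1, (1|5)=+1; (−1)^{-4·1·2}·(-1)^1·(+1)^-4 = -1.
v=11: a=11^1·(≡5), b=11^-4·(≡1) mod 11; (5|11)=+1, (1|11)=+1; (−1)^{1·-4·5}·(+1)^-4·(+1)^1 = +1.
v=31: a=31^1·(≡5), b=31^2·(≡19) mod 31; (5|31)=+1, (19|31)=+1; (−1)^{1·2·15}·(+1)^2·(+1)^1 = +1.
v=∞: 7843 > 0 and 5 > 0  ⇒  (a,b)_∞ = +1.
v=17: a=17^2·(≡3), b=17^0·(≡6) mod 17; (3|17)=-1, (6|17)=-1; (−1)^{2·0·8}·(-1)^0·(-1)^2 = +1.
v=3: a=3^-12·(≡1), b=3^0·(≡2) mod 3; (1|3)=+1, (2|3)=-1; (−1)^{-12·0·1}·(+1)^0·(-1)^-12 = +1.
v=2: v_2(a)=0, v_2(b)=-4; units ≡ 3, 5 (mod 8); ε·ε+αω+βω = 1·0+0·1+-4·1 ≡ 0  ⇒  (a,b)_2 = +1.
v=23: a=23^1·(≡21), b=23^0·(≡5) mod 23; (21|23)=-1, (5|23)=-1; (−1)^{1·0·11}·(-1)^0·(-1)^1 = -1.
v=7: a=7^6·(≡3), b=7^4·(≡3) mod 7; (3|7)=-1, (3|7)=-1; (−1)^{6·4·3}·(-1)^4·(-1)^6 = +1.
|Ram(7843, 5)| = 2, even; anisotropic at {5, 23}.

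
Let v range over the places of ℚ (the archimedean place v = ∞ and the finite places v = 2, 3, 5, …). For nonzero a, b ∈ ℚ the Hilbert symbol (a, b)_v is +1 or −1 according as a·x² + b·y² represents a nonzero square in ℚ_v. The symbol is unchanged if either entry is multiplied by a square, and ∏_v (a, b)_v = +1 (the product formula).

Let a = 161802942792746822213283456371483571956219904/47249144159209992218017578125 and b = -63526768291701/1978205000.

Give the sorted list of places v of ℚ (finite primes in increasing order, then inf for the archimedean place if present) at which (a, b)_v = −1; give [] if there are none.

[3, 5, 7, 13]

Mod squares: a ≡ 4830, b ≡ -858. Check v ∈ {∞, 2, 3, 5, 7, 11, 13, 17, 23, 37}.
v=7: a=7^3·(≡1), b=7^0·(≡3) mod 7; (1|7)=+1, (3|7)=-1; (−1)^{3·0·3}·(+1)^0·(-1)^3 = -1.
v=5: a=5^-17·(≡4), b=5^-4·(≡3) mod 5; (4|5)=+1, (3|5)=-1; (−1)^{-17·-4·2}·(+1)^-4·(-1)^-17 = -1.
v=2: v_2(a)=19, v_2(b)=-3; units ≡ 7, 3 (mod 8); ε·ε+αω+βω = 1·1+19·1+-3·0 ≡ 0  ⇒  (a,b)_2 = +1.
v=11: a=11^4·(≡4), b=11^3·(≡6) mod 11; (4|11)=+1, (6|11)=-1; (−1)^{4·3·5}·(+1)^3·(-1)^4 = +1.
v=3: a=3^15·(≡2), b=3^5·(≡2) mod 3; (2|3)=-1, (2|3)=-1; (−1)^{15·5·1}·(-1)^5·(-1)^15 = -1.
v=13: a=13^16·(≡11), b=13^5·(≡10) mod 13; (11|13)=-1, (10|13)=+1; (−1)^{16·5·6}·(-1)^5·(+1)^16 = -1.
v=37: a=37^-6·(≡13), b=37^-2·(≡28) mod 37; (13|37)=-1, (28|37)=+1; (−1)^{-6·-2·18}·(-1)^-2·(+1)^-6 = +1.
v=23: a=23^5·(≡13), b=23^2·(≡18) mod 23; (13|23)=+1, (18|23)=+1; (−1)^{5·2·11}·(+1)^2·(+1)^5 = +1.
v=∞: 4830 > 0 and -858 < 0  ⇒  (a,b)_∞ = +1.
v=17: a=17^-6·(≡15), b=17^-2·(≡13) mod 17; (15|17)=+1, (13|17)=+1; (−1)^{-6·-2·8}·(+1)^-2·(+1)^-6 = +1.
(4830, -858 / ℚ) ramifies at {3, 5, 7, 13}: a division algebra.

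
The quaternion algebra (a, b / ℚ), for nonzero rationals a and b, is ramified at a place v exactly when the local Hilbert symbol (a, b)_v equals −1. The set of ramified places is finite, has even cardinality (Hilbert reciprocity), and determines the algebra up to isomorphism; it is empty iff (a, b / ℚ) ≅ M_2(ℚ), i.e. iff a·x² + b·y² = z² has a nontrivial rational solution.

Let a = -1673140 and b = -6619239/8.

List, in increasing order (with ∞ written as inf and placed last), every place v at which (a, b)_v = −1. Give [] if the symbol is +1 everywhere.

[2, 5, 7, 17, 19, inf]

(a, b) ≡ (-418285, -163438) mod (ℚ^×)²; places V = {2, 3, 5, 7, 11, 17, 19, 23, 37, ∞}.
(a,b)_23: α=0, u≡18; β=1, v≡18 (mod 23); (18|23)=+1, (18|23)=+1; sign (−1)^0·+1^1·+1^0 = +1.
(a,b)_∞: sgn(-418285)=−, sgn(-163438)=−, so -1.
(a,b)_19: α=1, u≡5; β=1, v≡17 (mod 19); (5|19)=+1, (17|19)=+1; sign (−1)^1·+1^1·+1^1 = -1.
(a,b)_2: α=2, β=-3; u≡3, v≡1 (mod 8); ε(u)ε(v)=1·0, αω(v)=2·0, βω(u)=-3·1; sum ≡ 1  ⇒  -1.
(a,b)_3: α=0, u≡2; β=4, v≡2 (mod 3); (2|3)=-1, (2|3)=-1; sign (−1)^0·-1^4·-1^0 = +1.
(a,b)_37: α=1, u≡31; β=0, v≡3 (mod 37); (31|37)=-1, (3|37)=+1; sign (−1)^0·-1^0·+1^1 = +1.
(a,b)_5: α=1, u≡2; β=0, v≡2 (mod 5); (2|5)=-1, (2|5)=-1; sign (−1)^0·-1^0·-1^1 = -1.
(a,b)_7: α=1, u≡2; β=0, v≡3 (mod 7); (2|7)=+1, (3|7)=-1; sign (−1)^0·+1^0·-1^1 = -1.
(a,b)_17: α=1, u≡10; β=1, v≡15 (mod 17); (10|17)=-1, (15|17)=+1; sign (−1)^0·-1^1·+1^1 = -1.
(a,b)_11: α=0, u≡4; β=1, v≡9 (mod 11); (4|11)=+1, (9|11)=+1; sign (−1)^0·+1^1·+1^0 = +1.
|Ram(-418285, -163438)| = 6, even; anisotropic at {2, 5, 7, 17, 19, ∞}.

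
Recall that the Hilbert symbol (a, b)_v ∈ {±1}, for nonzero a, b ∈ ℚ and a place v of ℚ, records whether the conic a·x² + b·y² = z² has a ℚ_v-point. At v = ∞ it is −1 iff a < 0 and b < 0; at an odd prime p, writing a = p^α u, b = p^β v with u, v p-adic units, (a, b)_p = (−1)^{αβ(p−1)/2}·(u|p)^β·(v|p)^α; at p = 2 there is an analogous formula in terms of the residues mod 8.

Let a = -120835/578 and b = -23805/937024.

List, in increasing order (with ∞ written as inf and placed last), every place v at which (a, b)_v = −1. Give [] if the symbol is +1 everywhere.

(a, b) ≡ (-1430, -5) mod (ℚ^×)²; places V = {2, 3, 5, 11, 13, 17, 23, ∞}.
(a,b)_5: α=1, u≡1; β=1, v≡1 (mod 5); (1|5)=+1, (1|5)=+1; sign (−1)^0·+1^1·+1^1 = +1.
(a,b)_3: α=0, u≡1; β=2, v≡1 (mod 3); (1|3)=+1, (1|3)=+1; sign (−1)^0·+1^2·+1^0 = +1.
(a,b)_13: α=3, u≡6; β=0, v≡5 (mod 13); (6|13)=-1, (5|13)=-1; sign (−1)^0·-1^0·-1^3 = -1.
(a,b)_11: α=1, u≡8; β=-4, v≡6 (mod 11); (8|11)=-1, (6|11)=-1; sign (−1)^0·-1^-4·-1^1 = -1.
(a,b)_17: α=-2, u≡9; β=0, v≡12 (mod 17); (9|17)=+1, (12|17)=-1; sign (−1)^0·+1^0·-1^-2 = +1.
(a,b)_2: α=-1, β=-6; u≡5, v≡3 (mod 8); ε(u)ε(v)=0·1, αω(v)=-1·1, βω(u)=-6·1; sum ≡ 1  ⇒  -1.
(a,b)_23: α=0, u≡10; β=2, v≡6 (mod 23); (10|23)=-1, (6|23)=+1; sign (−1)^0·-1^2·+1^0 = +1.
(a,b)_∞: sgn(-1430)=−, sgn(-5)=−, so -1.
|Ram(-1430, -5)| = 4, even; anisotropic at {2, 11, 13, ∞}.

[2, 11, 13, inf]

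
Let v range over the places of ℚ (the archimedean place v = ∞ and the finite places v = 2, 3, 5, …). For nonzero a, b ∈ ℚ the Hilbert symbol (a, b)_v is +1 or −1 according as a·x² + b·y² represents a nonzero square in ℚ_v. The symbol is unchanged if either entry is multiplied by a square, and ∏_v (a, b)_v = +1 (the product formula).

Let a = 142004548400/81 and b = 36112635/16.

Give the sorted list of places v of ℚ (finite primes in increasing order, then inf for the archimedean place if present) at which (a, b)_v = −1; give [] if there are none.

[2, 13]

Mod squares: a ≡ 11, b ≡ 1235. Check v ∈ {∞, 2, 3, 5, 11, 13, 19, 23}.
v=2: v_2(a)=4, v_2(b)=-4; units ≡ 3, 3 (mod 8); ε·ε+αω+βω = 1·1+4·1+-4·1 ≡ 1  ⇒  (a,b)_2 = -1.
v=11: a=11^1·(≡3), b=11^0·(≡4) mod 11; (3|11)=+1, (4|11)=+1; (−1)^{1·0·5}·(+1)^0·(+1)^1 = +1.
v=5: a=5^2·(≡1), b=5^1·(≡2) mod 5; (1|5)=+1, (2|5)=-1; (−1)^{2·1·2}·(+1)^1·(-1)^2 = +1.
v=23: a=23^2·(≡21), b=23^0·(≡8) mod 23; (21|23)=-1, (8|23)=+1; (−1)^{2·0·11}·(-1)^0·(+1)^2 = +1.
v=∞: 11 > 0 and 1235 > 0  ⇒  (a,b)_∞ = +1.
v=13: a=13^2·(≡11), b=13^1·(≡1) mod 13; (11|13)=-1, (1|13)=+1; (−1)^{2·1·6}·(-1)^1·(+1)^2 = -1.
v=3: a=3^-4·(≡2), b=3^4·(≡2) mod 3; (2|3)=-1, (2|3)=-1; (−1)^{-4·4·1}·(-1)^4·(-1)^-4 = +1.
v=19: a=19^2·(≡17), b=19^3·(≡12) mod 19; (17|19)=+1, (12|19)=-1; (−1)^{2·3·9}·(+1)^3·(-1)^2 = +1.
(11, 1235 / ℚ) ramifies at {2, 13}: a division algebra.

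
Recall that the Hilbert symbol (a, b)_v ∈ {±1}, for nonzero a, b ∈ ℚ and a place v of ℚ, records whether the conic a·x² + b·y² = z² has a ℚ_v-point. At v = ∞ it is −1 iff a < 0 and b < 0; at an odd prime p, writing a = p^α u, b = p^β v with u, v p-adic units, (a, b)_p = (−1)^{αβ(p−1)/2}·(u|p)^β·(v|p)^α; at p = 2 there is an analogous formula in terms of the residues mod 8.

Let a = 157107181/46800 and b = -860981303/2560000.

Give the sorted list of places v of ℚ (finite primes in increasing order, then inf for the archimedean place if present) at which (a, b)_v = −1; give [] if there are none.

Mod squares: a ≡ 78793, b ≡ -9503. Check v ∈ {∞, 2, 3, 5, 7, 11, 13, 17, 19, 23, 29, 43}.
v=17: a=17^0·(≡2), b=17^1·(≡4) mod 17; (2|17)=+1, (4|17)=+1; (−1)^{0·1·8}·(+1)^1·(+1)^0 = +1.
v=2: v_2(a)=-4, v_2(b)=-12; units ≡ 1, 1 (mod 8); ε·ε+αω+βω = 0·0+-4·0+-12·0 ≡ 0  ⇒  (a,b)_2 = +1.
v=∞: 78793 > 0 and -9503 < 0  ⇒  (a,b)_∞ = +1.
v=19: a=19^1·(≡6), b=19^0·(≡9) mod 19; (6|19)=+1, (9|19)=+1; (−1)^{1·0·9}·(+1)^0·(+1)^1 = +1.
v=43: a=43^0·(≡1), b=43^3·(≡33) mod 43; (1|43)=+1, (33|43)=-1; (−1)^{0·3·21}·(+1)^3·(-1)^0 = +1.
v=29: a=29^1·(≡5), b=29^0·(≡25) mod 29; (5|29)=+1, (25|29)=+1; (−1)^{1·0·14}·(+1)^0·(+1)^1 = +1.
v=11: a=11^1·(≡10), b=11^0·(≡9) mod 11; (10|11)=-1, (9|11)=+1; (−1)^{1·0·5}·(-1)^0·(+1)^1 = +1.
v=3: a=3^-2·(≡1), b=3^0·(≡1) mod 3; (1|3)=+1, (1|3)=+1; (−1)^{-2·0·1}·(+1)^0·(+1)^-2 = +1.
v=23: a=23^2·(≡2), b=23^0·(≡21) mod 23; (2|23)=+1, (21|23)=-1; (−1)^{2·0·11}·(+1)^0·(-1)^2 = +1.
v=13: a=13^-1·(≡3), b=13^1·(≡1) mod 13; (3|13)=+1, (1|13)=+1; (−1)^{-1·1·6}·(+1)^1·(+1)^-1 = +1.
v=7: a=7^2·(≡2), b=7^2·(≡5) mod 7; (2|7)=+1, (5|7)=-1; (−1)^{2·2·3}·(+1)^2·(-1)^2 = +1.
v=5: a=5^-2·(≡3), b=5^-4·(≡2) mod 5; (3|5)=-1, (2|5)=-1; (−1)^{-2·-4·2}·(-1)^-4·(-1)^-2 = +1.
Ram(a, b) = ∅: the form 78793·x² + -9503·y² − z² is isotropic over every ℚ_v, so by Hasse–Minkowski it is isotropic over ℚ.

[]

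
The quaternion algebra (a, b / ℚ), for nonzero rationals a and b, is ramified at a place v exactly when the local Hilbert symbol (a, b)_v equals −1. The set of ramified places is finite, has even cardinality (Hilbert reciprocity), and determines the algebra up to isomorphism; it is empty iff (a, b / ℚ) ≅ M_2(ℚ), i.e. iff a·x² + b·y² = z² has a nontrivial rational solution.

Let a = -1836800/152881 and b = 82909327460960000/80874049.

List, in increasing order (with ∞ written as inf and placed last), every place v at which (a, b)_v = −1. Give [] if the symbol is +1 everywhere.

(a, b) ≡ (-287, 6290999) mod (ℚ^×)²; places V = {2, 5, 7, 11, 13, 17, 23, 29, 37, 41, ∞}.
(a,b)_13: α=0, u≡9; β=1, v≡11 (mod 13); (9|13)=+1, (11|13)=-1; sign (−1)^0·+1^1·-1^0 = +1.
(a,b)_5: α=2, u≡3; β=4, v≡4 (mod 5); (3|5)=-1, (4|5)=+1; sign (−1)^0·-1^4·+1^2 = +1.
(a,b)_37: α=0, u≡3; β=1, v≡30 (mod 37); (3|37)=+1, (30|37)=+1; sign (−1)^0·+1^1·+1^0 = +1.
(a,b)_11: α=0, u≡8; β=1, v≡6 (mod 11); (8|11)=-1, (6|11)=-1; sign (−1)^0·-1^1·-1^0 = -1.
(a,b)_17: α=-2, u≡8; β=-2, v≡16 (mod 17); (8|17)=+1, (16|17)=+1; sign (−1)^0·+1^-2·+1^-2 = +1.
(a,b)_7: α=1, u≡2; β=2, v≡2 (mod 7); (2|7)=+1, (2|7)=+1; sign (−1)^0·+1^2·+1^1 = +1.
(a,b)_41: α=1, u≡24; β=3, v≡15 (mod 41); (24|41)=-1, (15|41)=-1; sign (−1)^0·-1^3·-1^1 = +1.
(a,b)_29: α=0, u≡8; β=1, v≡19 (mod 29); (8|29)=-1, (19|29)=-1; sign (−1)^0·-1^1·-1^0 = -1.
(a,b)_∞: sgn(-287)=−, sgn(6290999)=+, so +1.
(a,b)_2: α=8, β=8; u≡1, v≡7 (mod 8); ε(u)ε(v)=0·1, αω(v)=8·0, βω(u)=8·0; sum ≡ 0  ⇒  +1.
(a,b)_23: α=-2, u≡2; β=-4, v≡9 (mod 23); (2|23)=+1, (9|23)=+1; sign (−1)^0·+1^-4·+1^-2 = +1.
(-287, 6290999 / ℚ) ramifies at {11, 29}: a division algebra.

[11, 29]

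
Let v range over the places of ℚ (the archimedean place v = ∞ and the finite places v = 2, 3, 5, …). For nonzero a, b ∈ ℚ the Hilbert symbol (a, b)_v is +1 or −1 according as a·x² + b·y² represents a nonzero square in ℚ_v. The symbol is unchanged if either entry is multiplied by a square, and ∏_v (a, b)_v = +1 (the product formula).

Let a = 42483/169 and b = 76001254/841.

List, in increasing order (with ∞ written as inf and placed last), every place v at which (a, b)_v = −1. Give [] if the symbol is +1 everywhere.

Mod squares: a ≡ 3, b ≡ 646. Check v ∈ {∞, 2, 3, 7, 13, 17, 19, 29}.
v=7: a=7^2·(≡6), b=7^6·(≡2) mod 7; (6|7)=-1, (2|7)=+1; (−1)^{2·6·3}·(-1)^6·(+1)^2 = +1.
v=∞: 3 > 0 and 646 > 0  ⇒  (a,b)_∞ = +1.
v=2: v_2(a)=0, v_2(b)=1; units ≡ 3, 3 (mod 8); ε·ε+αω+βω = 1·1+0·1+1·1 ≡ 0  ⇒  (a,b)_2 = +1.
v=13: a=13^-2·(≡12), b=13^0·(≡12) mod 13; (12|13)=+1, (12|13)=+1; (−1)^{-2·0·6}·(+1)^0·(+1)^-2 = +1.
v=3: a=3^1·(≡1), b=3^0·(≡1) mod 3; (1|3)=+1, (1|3)=+1; (−1)^{1·0·1}·(+1)^0·(+1)^1 = +1.
v=19: a=19^0·(≡10), b=19^1·(≡3) mod 19; (10|19)=-1, (3|19)=-1; (−1)^{0·1·9}·(-1)^1·(-1)^0 = -1.
v=29: a=29^0·(≡12), b=29^-2·(≡26) mod 29; (12|29)=-1, (26|29)=-1; (−1)^{0·-2·14}·(-1)^-2·(-1)^0 = +1.
v=17: a=17^2·(≡6), b=17^1·(≡13) mod 17; (6|17)=-1, (13|17)=+1; (−1)^{2·1·8}·(-1)^1·(+1)^2 = -1.
(3, 646 / ℚ) ramifies at {17, 19}: a division algebra.

[17, 19]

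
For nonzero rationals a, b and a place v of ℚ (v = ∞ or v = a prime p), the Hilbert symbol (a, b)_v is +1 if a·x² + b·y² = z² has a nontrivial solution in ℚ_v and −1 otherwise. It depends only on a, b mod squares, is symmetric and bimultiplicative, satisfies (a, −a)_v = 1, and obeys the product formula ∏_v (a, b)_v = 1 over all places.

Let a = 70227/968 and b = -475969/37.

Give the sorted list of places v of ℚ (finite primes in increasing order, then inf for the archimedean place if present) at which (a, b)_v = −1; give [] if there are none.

Mod squares: a ≡ 6, b ≡ -17610853. Check v ∈ {∞, 2, 3, 11, 13, 17, 19, 37, 41, 47}.
v=2: v_2(a)=-3, v_2(b)=0; units ≡ 3, 3 (mod 8); ε·ε+αω+βω = 1·1+-3·1+0·1 ≡ 0  ⇒  (a,b)_2 = +1.
v=41: a=41^0·(≡26), b=41^1·(≡22) mod 41; (26|41)=-1, (22|41)=-1; (−1)^{0·1·20}·(-1)^1·(-1)^0 = -1.
v=3: a=3^5·(≡2), b=3^0·(≡2) mod 3; (2|3)=-1, (2|3)=-1; (−1)^{5·0·1}·(-1)^0·(-1)^5 = -1.
v=11: a=11^-2·(≡10), b=11^0·(≡3) mod 11; (10|11)=-1, (3|11)=+1; (−1)^{-2·0·5}·(-1)^0·(+1)^-2 = +1.
v=37: a=37^0·(≡31), b=37^-1·(≡36) mod 37; (31|37)=-1, (36|37)=+1; (−1)^{0·-1·18}·(-1)^-1·(+1)^0 = -1.
v=17: a=17^2·(≡12), b=17^0·(≡16) mod 17; (12|17)=-1, (16|17)=+1; (−1)^{2·0·8}·(-1)^0·(+1)^2 = +1.
v=19: a=19^0·(≡16), b=19^1·(≡9) mod 19; (16|19)=+1, (9|19)=+1; (−1)^{0·1·9}·(+1)^1·(+1)^0 = +1.
v=∞: 6 > 0 and -17610853 < 0  ⇒  (a,b)_∞ = +1.
v=13: a=13^0·(≡11), b=13^1·(≡9) mod 13; (11|13)=-1, (9|13)=+1; (−1)^{0·1·6}·(-1)^1·(+1)^0 = -1.
v=47: a=47^0·(≡2), b=47^1·(≡21) mod 47; (2|47)=+1, (21|47)=+1; (−1)^{0·1·23}·(+1)^1·(+1)^0 = +1.
Ram(6, -17610853) = {3, 13, 37, 41}; no ℚ_3-point on the conic.

[3, 13, 37, 41]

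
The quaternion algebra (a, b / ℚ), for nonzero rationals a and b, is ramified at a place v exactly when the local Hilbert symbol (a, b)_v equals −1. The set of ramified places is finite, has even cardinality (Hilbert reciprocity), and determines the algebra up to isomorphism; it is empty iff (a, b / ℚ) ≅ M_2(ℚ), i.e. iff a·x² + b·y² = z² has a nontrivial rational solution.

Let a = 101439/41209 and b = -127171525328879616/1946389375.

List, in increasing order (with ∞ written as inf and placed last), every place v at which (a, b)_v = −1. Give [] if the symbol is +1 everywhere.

(a, b) ≡ (39, -273) mod (ℚ^×)²; places V = {2, 3, 5, 7, 13, 17, 23, 29, 31, 41, ∞}.
(a,b)_3: α=3, u≡1; β=7, v≡2 (mod 3); (1|3)=+1, (2|3)=-1; sign (−1)^1·+1^7·-1^3 = +1.
(a,b)_31: α=0, u≡10; β=2, v≡21 (mod 31); (10|31)=+1, (21|31)=-1; sign (−1)^0·+1^2·-1^0 = +1.
(a,b)_41: α=0, u≡32; β=2, v≡14 (mod 41); (32|41)=+1, (14|41)=-1; sign (−1)^0·+1^2·-1^0 = +1.
(a,b)_∞: sgn(39)=+, sgn(-273)=−, so +1.
(a,b)_17: α=2, u≡11; β=0, v≡1 (mod 17); (11|17)=-1, (1|17)=+1; sign (−1)^0·-1^0·+1^2 = +1.
(a,b)_2: α=0, β=14; u≡7, v≡7 (mod 8); ε(u)ε(v)=1·1, αω(v)=0·0, βω(u)=14·0; sum ≡ 1  ⇒  -1.
(a,b)_13: α=1, u≡10; β=3, v≡6 (mod 13); (10|13)=+1, (6|13)=-1; sign (−1)^0·+1^3·-1^1 = -1.
(a,b)_29: α=-2, u≡10; β=-2, v≡17 (mod 29); (10|29)=-1, (17|29)=-1; sign (−1)^0·-1^-2·-1^-2 = +1.
(a,b)_7: α=-2, u≡2; β=-1, v≡3 (mod 7); (2|7)=+1, (3|7)=-1; sign (−1)^0·+1^-1·-1^-2 = +1.
(a,b)_23: α=0, u≡2; β=-2, v≡3 (mod 23); (2|23)=+1, (3|23)=+1; sign (−1)^0·+1^-2·+1^0 = +1.
(a,b)_5: α=0, u≡1; β=-4, v≡3 (mod 5); (1|5)=+1, (3|5)=-1; sign (−1)^0·+1^-4·-1^0 = +1.
(39, -273 / ℚ) ramifies at {2, 13}: a division algebra.

[2, 13]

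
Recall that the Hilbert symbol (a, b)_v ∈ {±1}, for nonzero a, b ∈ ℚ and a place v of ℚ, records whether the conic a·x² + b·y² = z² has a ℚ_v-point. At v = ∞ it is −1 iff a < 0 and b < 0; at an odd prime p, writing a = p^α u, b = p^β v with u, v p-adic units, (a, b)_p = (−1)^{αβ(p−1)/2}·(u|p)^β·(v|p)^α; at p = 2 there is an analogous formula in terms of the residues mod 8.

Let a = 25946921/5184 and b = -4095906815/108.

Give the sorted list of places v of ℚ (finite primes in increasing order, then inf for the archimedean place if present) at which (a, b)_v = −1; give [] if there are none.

(a, b) ≡ (1001, -2805) mod (ℚ^×)²; places V = {2, 3, 5, 7, 11, 13, 17, 23, ∞}.
(a,b)_5: α=0, u≡4; β=1, v≡4 (mod 5); (4|5)=+1, (4|5)=+1; sign (−1)^0·+1^1·+1^0 = +1.
(a,b)_7: α=3, u≡3; β=2, v≡4 (mod 7); (3|7)=-1, (4|7)=+1; sign (−1)^0·-1^2·+1^3 = +1.
(a,b)_11: α=1, u≡5; β=1, v≡3 (mod 11); (5|11)=+1, (3|11)=+1; sign (−1)^1·+1^1·+1^1 = -1.
(a,b)_∞: sgn(1001)=+, sgn(-2805)=−, so +1.
(a,b)_17: α=0, u≡9; β=1, v≡3 (mod 17); (9|17)=+1, (3|17)=-1; sign (−1)^0·+1^1·-1^0 = +1.
(a,b)_3: α=-4, u≡2; β=-3, v≡1 (mod 3); (2|3)=-1, (1|3)=+1; sign (−1)^0·-1^-3·+1^-4 = -1.
(a,b)_13: α=1, u≡4; β=2, v≡3 (mod 13); (4|13)=+1, (3|13)=+1; sign (−1)^0·+1^2·+1^1 = +1.
(a,b)_2: α=-6, β=-2; u≡1, v≡3 (mod 8); ε(u)ε(v)=0·1, αω(v)=-6·1, βω(u)=-2·0; sum ≡ 0  ⇒  +1.
(a,b)_23: α=2, u≡4; β=2, v≡12 (mod 23); (4|23)=+1, (12|23)=+1; sign (−1)^0·+1^2·+1^2 = +1.
|Ram(1001, -2805)| = 2, even; anisotropic at {3, 11}.

[3, 11]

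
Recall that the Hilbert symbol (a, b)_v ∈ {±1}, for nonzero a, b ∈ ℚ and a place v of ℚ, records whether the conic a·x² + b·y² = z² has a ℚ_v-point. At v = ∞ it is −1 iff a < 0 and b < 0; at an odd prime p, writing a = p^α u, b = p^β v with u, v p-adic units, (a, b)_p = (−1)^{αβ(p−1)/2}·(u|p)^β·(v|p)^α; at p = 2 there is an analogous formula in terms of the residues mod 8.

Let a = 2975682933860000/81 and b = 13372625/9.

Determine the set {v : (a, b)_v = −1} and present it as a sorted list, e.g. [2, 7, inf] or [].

[7, 13, 29, 31]

(a, b) ≡ (26, 534905) mod (ℚ^×)²; places V = {2, 3, 5, 7, 13, 17, 29, 31, ∞}.
(a,b)_13: α=1, u≡6; β=0, v≡5 (mod 13); (6|13)=-1, (5|13)=-1; sign (−1)^0·-1^0·-1^1 = -1.
(a,b)_3: α=-4, u≡2; β=-2, v≡2 (mod 3); (2|3)=-1, (2|3)=-1; sign (−1)^0·-1^-2·-1^-4 = +1.
(a,b)_29: α=2, u≡26; β=1, v≡6 (mod 29); (26|29)=-1, (6|29)=+1; sign (−1)^0·-1^1·+1^2 = -1.
(a,b)_17: α=2, u≡4; β=1, v≡2 (mod 17); (4|17)=+1, (2|17)=+1; sign (−1)^0·+1^1·+1^2 = +1.
(a,b)_∞: sgn(26)=+, sgn(534905)=+, so +1.
(a,b)_31: α=2, u≡6; β=1, v≡8 (mod 31); (6|31)=-1, (8|31)=+1; sign (−1)^0·-1^1·+1^2 = -1.
(a,b)_7: α=2, u≡6; β=1, v≡6 (mod 7); (6|7)=-1, (6|7)=-1; sign (−1)^0·-1^1·-1^2 = -1.
(a,b)_5: α=4, u≡1; β=3, v≡4 (mod 5); (1|5)=+1, (4|5)=+1; sign (−1)^0·+1^3·+1^4 = +1.
(a,b)_2: α=5, β=0; u≡5, v≡1 (mod 8); ε(u)ε(v)=0·0, αω(v)=5·0, βω(u)=0·1; sum ≡ 0  ⇒  +1.
(26, 534905 / ℚ) ramifies at {7, 13, 29, 31}: a division algebra.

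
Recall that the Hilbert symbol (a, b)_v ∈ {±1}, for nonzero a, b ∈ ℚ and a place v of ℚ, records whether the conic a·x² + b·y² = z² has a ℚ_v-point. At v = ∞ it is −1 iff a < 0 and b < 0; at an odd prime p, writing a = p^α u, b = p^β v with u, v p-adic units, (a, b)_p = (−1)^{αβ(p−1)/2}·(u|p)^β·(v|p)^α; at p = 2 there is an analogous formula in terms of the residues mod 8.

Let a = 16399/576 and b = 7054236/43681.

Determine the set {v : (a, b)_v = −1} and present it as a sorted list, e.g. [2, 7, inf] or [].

[2, 31]

(a, b) ≡ (31, 3999) mod (ℚ^×)²; places V = {2, 3, 7, 11, 19, 23, 31, 43, ∞}.
(a,b)_3: α=-2, u≡1; β=3, v≡1 (mod 3); (1|3)=+1, (1|3)=+1; sign (−1)^0·+1^3·+1^-2 = +1.
(a,b)_∞: sgn(31)=+, sgn(3999)=+, so +1.
(a,b)_19: α=0, u≡13; β=-2, v≡7 (mod 19); (13|19)=-1, (7|19)=+1; sign (−1)^0·-1^-2·+1^0 = +1.
(a,b)_7: α=0, u≡6; β=2, v≡2 (mod 7); (6|7)=-1, (2|7)=+1; sign (−1)^0·-1^2·+1^0 = +1.
(a,b)_2: α=-6, β=2; u≡7, v≡7 (mod 8); ε(u)ε(v)=1·1, αω(v)=-6·0, βω(u)=2·0; sum ≡ 1  ⇒  -1.
(a,b)_23: α=2, u≡8; β=0, v≡11 (mod 23); (8|23)=+1, (11|23)=-1; sign (−1)^0·+1^0·-1^2 = +1.
(a,b)_31: α=1, u≡7; β=1, v≡8 (mod 31); (7|31)=+1, (8|31)=+1; sign (−1)^1·+1^1·+1^1 = -1.
(a,b)_43: α=0, u≡6; β=1, v≡42 (mod 43); (6|43)=+1, (42|43)=-1; sign (−1)^0·+1^1·-1^0 = +1.
(a,b)_11: α=0, u≡5; β=-2, v≡10 (mod 11); (5|11)=+1, (10|11)=-1; sign (−1)^0·+1^-2·-1^0 = +1.
|Ram(31, 3999)| = 2, even; anisotropic at {2, 31}.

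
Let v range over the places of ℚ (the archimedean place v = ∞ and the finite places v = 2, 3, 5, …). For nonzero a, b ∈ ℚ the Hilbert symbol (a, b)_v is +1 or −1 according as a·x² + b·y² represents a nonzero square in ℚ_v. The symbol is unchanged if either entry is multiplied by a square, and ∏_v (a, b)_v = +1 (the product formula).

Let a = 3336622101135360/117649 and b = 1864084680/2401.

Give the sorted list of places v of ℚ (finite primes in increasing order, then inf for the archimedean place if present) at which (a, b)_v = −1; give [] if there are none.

[2, 5, 23, 41]

(a, b) ≡ (410, 179170) mod (ℚ^×)²; places V = {2, 3, 5, 7, 17, 19, 23, 41, ∞}.
(a,b)_3: α=2, u≡2; β=2, v≡1 (mod 3); (2|3)=-1, (1|3)=+1; sign (−1)^0·-1^2·+1^2 = +1.
(a,b)_23: α=2, u≡20; β=1, v≡4 (mod 23); (20|23)=-1, (4|23)=+1; sign (−1)^0·-1^1·+1^2 = -1.
(a,b)_7: α=-6, u≡2; β=-4, v≡3 (mod 7); (2|7)=+1, (3|7)=-1; sign (−1)^0·+1^-4·-1^-6 = +1.
(a,b)_19: α=2, u≡16; β=1, v≡4 (mod 19); (16|19)=+1, (4|19)=+1; sign (−1)^0·+1^1·+1^2 = +1.
(a,b)_5: α=1, u≡3; β=1, v≡1 (mod 5); (3|5)=-1, (1|5)=+1; sign (−1)^0·-1^1·+1^1 = -1.
(a,b)_41: α=1, u≡25; β=1, v≡27 (mod 41); (25|41)=+1, (27|41)=-1; sign (−1)^0·+1^1·-1^1 = -1.
(a,b)_∞: sgn(410)=+, sgn(179170)=+, so +1.
(a,b)_2: α=15, β=3; u≡5, v≡1 (mod 8); ε(u)ε(v)=0·0, αω(v)=15·0, βω(u)=3·1; sum ≡ 1  ⇒  -1.
(a,b)_17: α=2, u≡4; β=2, v≡12 (mod 17); (4|17)=+1, (12|17)=-1; sign (−1)^0·+1^2·-1^2 = +1.
(410, 179170 / ℚ) ramifies at {2, 5, 23, 41}: a division algebra.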